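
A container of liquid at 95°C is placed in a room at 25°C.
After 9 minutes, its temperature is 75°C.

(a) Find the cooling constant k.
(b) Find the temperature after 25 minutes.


Newton's law: T(t) = T_a + (T₀ - T_a)e^(-kt).
(a) Use T(9) = 75: (75 - 25)/(95 - 25) = e^(-k·9), so k = -ln(0.714)/9 ≈ 0.0374.
(b) Apply k to t = 25: T(25) = 25 + (70)e^(-0.935) ≈ 52.5°C.


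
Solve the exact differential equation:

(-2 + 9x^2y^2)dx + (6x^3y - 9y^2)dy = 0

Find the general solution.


Check exactness: ∂M/∂y = 18x^2y and ∂N/∂x = 18x^2y; equal, so the equation is exact.
Integrate M with respect to x (treating y as constant): ∫M dx = -2x + 3x^3y^2 + h(y).
Differentiate w.r.t. y and set equal to N: the x-dependent terms already match, leaving h'(y) = -9y^2. Integrate: h(y) = -3y^3.
So F(x,y) = -2x + 3x^3y^2 - 3y^3.
General solution: -2x + 3x^3y^2 - 3y^3 = C.


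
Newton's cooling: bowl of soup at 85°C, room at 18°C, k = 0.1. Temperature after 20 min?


Newton's law: dT/dt = -k(T - T_a) has solution T(t) = T_a + (T₀ - T_a)e^(-kt).
Plug in T_a = 18, T₀ = 85, k = 0.1, t = 20: T(20) = 18 + (67)e^(-2.00) ≈ 27.1°C.


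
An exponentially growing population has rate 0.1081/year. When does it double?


Exponential growth: P(t) = P₀ e^(0.1081t). Set P(t)/P₀ = 2: e^(0.1081t) = 2.
Solve: t = ln(2)/0.1081 ≈ 6.41 years.


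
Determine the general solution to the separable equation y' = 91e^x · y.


Separate variables: dy/y = 91e^x dx.
Integrate: ln|y| = 91e^x + C₀.
Exponentiate: y = Ce^(91e^x).


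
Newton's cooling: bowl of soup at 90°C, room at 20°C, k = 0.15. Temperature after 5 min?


Newton's law: dT/dt = -k(T - T_a) has solution T(t) = T_a + (T₀ - T_a)e^(-kt).
Plug in T_a = 20, T₀ = 90, k = 0.15, t = 5: T(5) = 20 + (70)e^(-0.75) ≈ 53.1°C.


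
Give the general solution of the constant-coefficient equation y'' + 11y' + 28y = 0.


Characteristic equation: r² + 11r + 28 = 0.
Factor: (r + 4)(r + 7) = 0 ⇒ r = -4, -7 (distinct real).
General solution: y = C₁e^(-4x) + C₂e^(-7x).


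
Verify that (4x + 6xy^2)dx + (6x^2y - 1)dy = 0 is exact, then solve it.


Check exactness: ∂M/∂y = 12xy and ∂N/∂x = 12xy; equal, so the equation is exact.
Integrate M with respect to x (treating y as constant): ∫M dx = 2x^2 + 3x^2y^2 + h(y).
Differentiate w.r.t. y and set equal to N: the x-dependent terms already match, leaving h'(y) = -1. Integrate: h(y) = -y.
So F(x,y) = 2x^2 + 3x^2y^2 - y.
General solution: 2x^2 + 3x^2y^2 - y = C.


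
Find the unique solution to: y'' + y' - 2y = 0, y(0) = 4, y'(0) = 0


Characteristic roots of r² + r - 2 = 0 are 1, -2.
General solution y = c₁ e^(x) + c₂ e^(-2x).
Apply y(0) = 4: c₁ + c₂ = 4. Apply y'(0) = 0: 1 c₁ - 2 c₂ = 0.
Solve: c₁ = 8/3, c₂ = 4/3.
Particular solution: y = (8/3)e^(x) + (4/3)e^(-2x).


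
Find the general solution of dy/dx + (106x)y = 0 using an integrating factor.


P(x) = 106x ⇒ μ = e^(53x²).
Q(x) = 0 so μ y is constant: y = Ce^(-53x²).


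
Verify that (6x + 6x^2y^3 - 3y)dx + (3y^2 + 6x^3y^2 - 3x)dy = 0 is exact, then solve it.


Check exactness: ∂M/∂y = 18x^2y^2 - 3 and ∂N/∂x = 18x^2y^2 - 3; equal, so the equation is exact.
Integrate M with respect to x (treating y as constant): ∫M dx = 3x^2 + 2x^3y^3 - 3xy + h(y).
Differentiate w.r.t. y and set equal to N: the x-dependent terms already match, leaving h'(y) = 3y^2. Integrate: h(y) = y^3.
So F(x,y) = 3x^2 + y^3 + 2x^3y^3 - 3xy.
General solution: 3x^2 + y^3 + 2x^3y^3 - 3xy = C.


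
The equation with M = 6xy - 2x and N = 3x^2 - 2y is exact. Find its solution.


Check exactness: ∂M/∂y = 6x and ∂N/∂x = 6x; equal, so the equation is exact.
Integrate M with respect to x (treating y as constant): ∫M dx = 3x^2y - x^2 + h(y).
Differentiate w.r.t. y and set equal to N: the x-dependent terms already match, leaving h'(y) = -2y. Integrate: h(y) = -y^2.
So F(x,y) = 3x^2y - x^2 - y^2.
General solution: 3x^2y - x^2 - y^2 = C.


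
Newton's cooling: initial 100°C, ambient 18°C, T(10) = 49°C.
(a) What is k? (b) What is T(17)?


Newton's law: T(t) = T_a + (T₀ - T_a)e^(-kt).
(a) Use T(10) = 49: (49 - 18)/(100 - 18) = e^(-k·10), so k = -ln(0.378)/10 ≈ 0.0973.
(b) Apply k to t = 17: T(17) = 18 + (82)e^(-1.654) ≈ 33.7°C.


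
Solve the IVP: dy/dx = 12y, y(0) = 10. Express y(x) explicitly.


General solution of y' = 12y is y = Ce^(12x).
Apply y(0) = 10: C = 10.
Particular solution: y = 10e^(12x).


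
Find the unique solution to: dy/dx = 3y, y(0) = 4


General solution of y' = 3y is y = Ce^(3x).
Apply y(0) = 4: C = 4.
Particular solution: y = 4e^(3x).


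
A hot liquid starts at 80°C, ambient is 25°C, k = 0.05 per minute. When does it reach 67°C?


From T(t) = T_a + (T₀ - T_a)e^(-kt), set T(t) = 67:
(67 - 25) / (80 - 25) = e^(-0.05t), so t = -ln(0.764)/0.05 ≈ 5.4 minutes.


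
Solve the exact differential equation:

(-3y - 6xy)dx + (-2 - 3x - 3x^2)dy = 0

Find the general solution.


Check exactness: ∂M/∂y = -3 - 6x and ∂N/∂x = -3 - 6x; equal, so the equation is exact.
Integrate M with respect to x (treating y as constant): ∫M dx = -3xy - 3x^2y + h(y).
Differentiate w.r.t. y and set equal to N: the x-dependent terms already match, leaving h'(y) = -2. Integrate: h(y) = -2y.
So F(x,y) = -2y - 3xy - 3x^2y.
General solution: -2y - 3xy - 3x^2y = C.


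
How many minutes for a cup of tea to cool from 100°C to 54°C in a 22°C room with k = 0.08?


From T(t) = T_a + (T₀ - T_a)e^(-kt), set T(t) = 54:
(54 - 22) / (100 - 22) = e^(-0.08t), so t = -ln(0.410)/0.08 ≈ 11.1 minutes.


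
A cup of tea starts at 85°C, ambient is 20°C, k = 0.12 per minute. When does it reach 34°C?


From T(t) = T_a + (T₀ - T_a)e^(-kt), set T(t) = 34:
(34 - 20) / (85 - 20) = e^(-0.12t), so t = -ln(0.215)/0.12 ≈ 12.8 minutes.


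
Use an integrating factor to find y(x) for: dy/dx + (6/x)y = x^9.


P(x) = 6/x ⇒ μ = x^6.
(x^6 y)' = x^6·x^9 = x^15.
Integrate: x^6 y = x^16/(16) + C.
Solve for y: y = (1/16)x^10 + C/x^6.


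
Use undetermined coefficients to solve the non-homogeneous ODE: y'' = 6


Characteristic polynomial (r - 0)² = 0; repeated root r = 0.
y_h = (C₁ + C₂x). Forcing matches the repeated root (resonance), so try y_p = Ax².
Substitute and solve for A: 2A = 6, so A = 3.
General solution: y = C₁ + C₂x + 3x².


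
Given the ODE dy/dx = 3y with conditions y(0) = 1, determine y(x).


General solution of y' = 3y is y = Ce^(3x).
Apply y(0) = 1: C = 1.
Particular solution: y = e^(3x).


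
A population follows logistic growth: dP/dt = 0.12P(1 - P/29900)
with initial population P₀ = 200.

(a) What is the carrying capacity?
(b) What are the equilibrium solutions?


Logistic ODE dP/dt = 0.12P(1 - P/29900) has equilibria where dP/dt = 0, i.e. P = 0 or P = 29900.
The coefficient (1 - P/K) = 0 when P = K, identifying K = 29900 as the carrying capacity.
(a) K = 29900; (b) equilibria P = 0 and P = 29900.


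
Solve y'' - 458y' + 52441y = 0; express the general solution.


Characteristic equation: r² - 458r + 52441 = 0, i.e. (r - 229)² = 0.
Repeated root r = 229; include an x factor for the second linearly independent solution.
General solution: y = (C₁ + C₂x)e^(229x).


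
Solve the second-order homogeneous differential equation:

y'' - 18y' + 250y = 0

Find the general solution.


Characteristic equation: r² - 18r + 250 = 0.
Discriminant is negative; roots r = 9 ± 13i (complex conjugate pair).
General solution uses e^(α x)(C₁ cos(β x) + C₂ sin(β x)): y = e^(9x)(C₁cos(13x) + C₂sin(13x)).


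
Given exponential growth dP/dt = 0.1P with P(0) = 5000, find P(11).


The ODE dP/dt = 0.1P has solution P(t) = P(0)e^(0.1t).
Substitute P(0) = 5000 and t = 11: P(11) = 5000 e^(1.10) ≈ 15021.


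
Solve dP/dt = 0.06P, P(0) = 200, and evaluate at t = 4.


The ODE dP/dt = 0.06P has solution P(t) = P(0)e^(0.06t).
Substitute P(0) = 200 and t = 4: P(4) = 200 e^(0.24) ≈ 254.


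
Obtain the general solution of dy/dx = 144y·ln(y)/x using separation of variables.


Separate: dy/[y ln(y)] = 144 dx/x.
Substitute u = ln(y): du/u = 144 dx/x.
Integrate: ln|ln(y)| = 144ln|x| + C₀, hence ln(y) = C·x^144.


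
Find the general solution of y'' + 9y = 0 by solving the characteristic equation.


Characteristic equation: r² + 9 = 0.
Discriminant is negative; roots r = 0 ± 3i (complex conjugate pair).
General solution uses e^(α x)(C₁ cos(β x) + C₂ sin(β x)): y = C₁cos(3x) + C₂sin(3x).


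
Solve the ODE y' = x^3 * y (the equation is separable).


Separate variables: dy/y = x^3 dx.
Integrate: ln|y| = (1/4)x^4 + C₀.
Exponentiate: y = Ce^((1/4)x^4).


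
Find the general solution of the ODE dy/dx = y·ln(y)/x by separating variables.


Separate: dy/[y ln(y)] =  dx/x.
Substitute u = ln(y): du/u =  dx/x.
Integrate: ln|ln(y)| = ln|x| + C₀, hence ln(y) = C·x.


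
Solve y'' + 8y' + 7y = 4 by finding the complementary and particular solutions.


Characteristic roots of r² + 8r + 7 = 0 are -7, -1.
y_h = C₁e^(-7x) + C₂e^(-x).
Constant forcing; try y_p = A. Then 7A = 4 ⇒ A = 4/7.
General solution: y = C₁e^(-7x) + C₂e^(-x) + 4/7.


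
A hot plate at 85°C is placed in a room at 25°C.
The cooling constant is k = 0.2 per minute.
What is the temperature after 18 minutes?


Newton's law: dT/dt = -k(T - T_a) has solution T(t) = T_a + (T₀ - T_a)e^(-kt).
Plug in T_a = 25, T₀ = 85, k = 0.2, t = 18: T(18) = 25 + (60)e^(-3.60) ≈ 26.6°C.


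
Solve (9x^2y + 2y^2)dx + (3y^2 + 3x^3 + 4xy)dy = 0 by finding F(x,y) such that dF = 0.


Check exactness: ∂M/∂y = 9x^2 + 4y and ∂N/∂x = 9x^2 + 4y; equal, so the equation is exact.
Integrate M with respect to x (treating y as constant): ∫M dx = 3x^3y + 2xy^2 + h(y).
Differentiate w.r.t. y and set equal to N: the x-dependent terms already match, leaving h'(y) = 3y^2. Integrate: h(y) = y^3.
So F(x,y) = y^3 + 3x^3y + 2xy^2.
General solution: y^3 + 3x^3y + 2xy^2 = C.


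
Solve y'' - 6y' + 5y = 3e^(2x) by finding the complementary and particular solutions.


Characteristic roots of r² - 6r + 5 = 0 are 5, 1.
y_h = C₁e^(5x) + C₂e^(x).
Forcing exponent 2 is not a characteristic root; try y_p = Ae^(2x).
Substitute: A·(4 + (-6)·2 + (5)) = A·-3 = 3, so A = -1.
General solution: y = C₁e^(5x) + C₂e^(x) - e^(2x).


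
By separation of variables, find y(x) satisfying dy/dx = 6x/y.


Separate variables: y dy = 6x dx.
Integrate both sides: y²/2 = 3x^2 + C₀.
Multiply by 2: y² = 6x^2 + C.


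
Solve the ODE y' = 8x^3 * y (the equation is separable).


Separate variables: dy/y = 8x^3 dx.
Integrate: ln|y| = 2x^4 + C₀.
Exponentiate: y = Ce^(2x^4).


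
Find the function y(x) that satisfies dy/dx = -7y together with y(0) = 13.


General solution of y' = -7y is y = Ce^(-7x).
Apply y(0) = 13: C = 13.
Particular solution: y = 13e^(-7x).


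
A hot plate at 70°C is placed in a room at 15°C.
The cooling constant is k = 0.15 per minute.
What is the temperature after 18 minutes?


Newton's law: dT/dt = -k(T - T_a) has solution T(t) = T_a + (T₀ - T_a)e^(-kt).
Plug in T_a = 15, T₀ = 70, k = 0.15, t = 18: T(18) = 15 + (55)e^(-2.70) ≈ 18.7°C.


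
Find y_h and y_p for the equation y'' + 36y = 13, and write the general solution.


Homogeneous part: r² + 36 = 0 ⇒ r = ±6i, so y_h = C₁cos(6x) + C₂sin(6x).
Try constant y_p = A; plug in: 36A = 13 ⇒ A = 13/36.
General solution: y = C₁cos(6x) + C₂sin(6x) + 13/36.


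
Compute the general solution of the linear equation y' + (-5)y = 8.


P(x) = -5 ⇒ μ = e^(-5x).
(μ y)' = 8e^(-5x) ⇒ μ y = -(8/5)e^(-5x) + C.
Divide by μ: y = -8/5 + Ce^(5x).


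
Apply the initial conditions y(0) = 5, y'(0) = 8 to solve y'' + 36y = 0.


Characteristic roots of r² + 36 = 0 are ±6i, so y = C₁cos(6x) + C₂sin(6x).
Apply y(0) = 5: C₁ = 5. Differentiate and apply y'(0) = 8: 6·C₂ = 8, so C₂ = 4/3.
Particular solution: y = 5cos(6x) + (4/3)sin(6x).


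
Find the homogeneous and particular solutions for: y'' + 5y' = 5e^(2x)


Characteristic roots of r² + 5r = 0 are 0, -5.
y_h = C₁ + C₂e^(-5x).
Forcing exponent 2 is not a characteristic root; try y_p = Ae^(2x).
Substitute: A·(4 + (5)·2 + (0)) = A·14 = 5, so A = 5/14.
General solution: y = C₁ + C₂e^(-5x) + (5/14)e^(2x).


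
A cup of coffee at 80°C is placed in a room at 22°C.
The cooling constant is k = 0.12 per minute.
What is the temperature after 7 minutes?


Newton's law: dT/dt = -k(T - T_a) has solution T(t) = T_a + (T₀ - T_a)e^(-kt).
Plug in T_a = 22, T₀ = 80, k = 0.12, t = 7: T(7) = 22 + (58)e^(-0.84) ≈ 47.0°C.


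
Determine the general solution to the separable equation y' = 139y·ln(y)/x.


Separate: dy/[y ln(y)] = 139 dx/x.
Substitute u = ln(y): du/u = 139 dx/x.
Integrate: ln|ln(y)| = 139ln|x| + C₀, hence ln(y) = C·x^139.


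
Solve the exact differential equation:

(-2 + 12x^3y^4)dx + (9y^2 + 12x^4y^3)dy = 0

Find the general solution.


Check exactness: ∂M/∂y = 48x^3y^3 and ∂N/∂x = 48x^3y^3; equal, so the equation is exact.
Integrate M with respect to x (treating y as constant): ∫M dx = -2x + 3x^4y^4 + h(y).
Differentiate w.r.t. y and set equal to N: the x-dependent terms already match, leaving h'(y) = 9y^2. Integrate: h(y) = 3y^3.
So F(x,y) = 3y^3 - 2x + 3x^4y^4.
General solution: 3y^3 - 2x + 3x^4y^4 = C.


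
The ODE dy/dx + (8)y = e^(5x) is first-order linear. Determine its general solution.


P(x) = 8 ⇒ μ = e^(8x).
(μ y)' = e^(13x) ⇒ μ y = e^(13x)/13 + C.
Divide by μ: y = (1/13)e^(5x) + Ce^(-8x).


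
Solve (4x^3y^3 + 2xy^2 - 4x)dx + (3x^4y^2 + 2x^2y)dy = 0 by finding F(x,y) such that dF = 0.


Check exactness: ∂M/∂y = 12x^3y^2 + 4xy and ∂N/∂x = 12x^3y^2 + 4xy; equal, so the equation is exact.
Integrate M with respect to x (treating y as constant): ∫M dx = x^4y^3 + x^2y^2 - 2x^2 + h(y).
Differentiate w.r.t. y and set equal to N: all terms match, so h'(y) = 0 and h is a constant absorbed into C.
General solution: x^4y^3 + x^2y^2 - 2x^2 = C.


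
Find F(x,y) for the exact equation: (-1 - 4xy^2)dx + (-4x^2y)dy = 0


Check exactness: ∂M/∂y = -8xy and ∂N/∂x = -8xy; equal, so the equation is exact.
Integrate M with respect to x (treating y as constant): ∫M dx = -x - 2x^2y^2 + h(y).
Differentiate w.r.t. y and set equal to N: all terms match, so h'(y) = 0 and h is a constant absorbed into C.
General solution: -x - 2x^2y^2 = C.


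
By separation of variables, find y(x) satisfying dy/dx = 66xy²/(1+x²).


Separate: dy/y² = 66x/(1+x²) dx.
Integrate LHS: ∫ dy/y² = -1/y.
Integrate RHS via u = 1+x²: 33ln(1+x²) + C.
Result: -1/y = 33ln(1+x²) + C.


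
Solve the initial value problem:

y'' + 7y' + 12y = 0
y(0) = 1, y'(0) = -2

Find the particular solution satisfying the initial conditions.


Characteristic roots of r² + 7r + 12 = 0 are -3, -4.
General solution y = c₁ e^(-3x) + c₂ e^(-4x).
Apply y(0) = 1: c₁ + c₂ = 1. Apply y'(0) = -2: -3 c₁ - 4 c₂ = -2.
Solve: c₁ = 2, c₂ = -1.
Particular solution: y = 2e^(-3x) - e^(-4x).


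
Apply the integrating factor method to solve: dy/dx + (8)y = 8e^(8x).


P(x) = 8 ⇒ μ = e^(8x).
(μ y)' = 8e^(16x) ⇒ μ y = (8/16)e^(16x) + C.
Divide by μ: y = (1/2)e^(8x) + Ce^(-8x).


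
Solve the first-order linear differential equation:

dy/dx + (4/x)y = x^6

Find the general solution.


P(x) = 4/x ⇒ μ = x^4.
(x^4 y)' = x^10 ⇒ x^4 y = x^11/(11) + C.
Solve for y: y = (1/11)x^7 + C/x^4.


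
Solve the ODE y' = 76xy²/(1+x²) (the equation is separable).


Separate: dy/y² = 76x/(1+x²) dx.
Integrate LHS: ∫ dy/y² = -1/y.
Integrate RHS via u = 1+x²: 38ln(1+x²) + C.
Result: -1/y = 38ln(1+x²) + C.


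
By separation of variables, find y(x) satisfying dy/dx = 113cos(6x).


g(y) = 1, so integrate directly: y = ∫ 113cos(6x) dx = (113/6)sin(6x) + C.


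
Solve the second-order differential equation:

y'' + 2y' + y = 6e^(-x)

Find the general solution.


Characteristic polynomial (r + 1)² = 0; repeated root r = -1.
y_h = (C₁ + C₂x)e^(-x). Forcing matches the repeated root (resonance), so try y_p = Ax² e^(-x).
Substitute and solve for A: 2A = 6, so A = 3.
General solution: y = (C₁ + C₂x + 3x²)e^(-x).


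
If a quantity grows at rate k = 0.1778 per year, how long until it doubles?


Exponential growth: P(t) = P₀ e^(0.1778t). Set P(t)/P₀ = 2: e^(0.1778t) = 2.
Solve: t = ln(2)/0.1778 ≈ 3.90 years.


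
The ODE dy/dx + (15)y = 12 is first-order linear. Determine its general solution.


P(x) = 15, Q(x) = 12; integrating factor μ = e^(15x).
(μ y)' = 12e^(15x) ⇒ μ y = (4/5)e^(15x) + C.
Divide by μ: y = 4/5 + Ce^(-15x).


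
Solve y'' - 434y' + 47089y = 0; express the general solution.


Characteristic equation: r² - 434r + 47089 = 0, i.e. (r - 217)² = 0.
Repeated root r = 217; include an x factor for the second linearly independent solution.
General solution: y = (C₁ + C₂x)e^(217x).


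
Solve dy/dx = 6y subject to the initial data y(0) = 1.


General solution of y' = 6y is y = Ce^(6x).
Apply y(0) = 1: C = 1.
Particular solution: y = e^(6x).


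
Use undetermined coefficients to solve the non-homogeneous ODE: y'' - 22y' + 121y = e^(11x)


Characteristic polynomial (r - 11)² = 0; repeated root r = 11.
y_h = (C₁ + C₂x)e^(11x). Forcing matches the repeated root (resonance), so try y_p = Ax² e^(11x).
Substitute and solve for A: 2A = 1, so A = 1/2.
General solution: y = (C₁ + C₂x + (1/2)x²)e^(11x).


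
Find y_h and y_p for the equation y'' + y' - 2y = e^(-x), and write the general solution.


Characteristic roots of r² + r - 2 = 0 are 1, -2.
y_h = C₁e^(x) + C₂e^(-2x).
Forcing exponent -1 is not a characteristic root; try y_p = Ae^(-x).
Substitute: A·(1 + (1)·-1 + (-2)) = A·-2 = 1, so A = -1/2.
General solution: y = C₁e^(x) + C₂e^(-2x) - (1/2)e^(-x).


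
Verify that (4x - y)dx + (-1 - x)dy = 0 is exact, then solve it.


Check exactness: ∂M/∂y = -1 and ∂N/∂x = -1; equal, so the equation is exact.
Integrate M with respect to x (treating y as constant): ∫M dx = 2x^2 - xy + h(y).
Differentiate w.r.t. y and set equal to N: the x-dependent terms already match, leaving h'(y) = -1. Integrate: h(y) = -y.
So F(x,y) = -y + 2x^2 - xy.
General solution: -y + 2x^2 - xy = C.


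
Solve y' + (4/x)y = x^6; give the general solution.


P(x) = 4/x ⇒ μ = x^4.
(x^4 y)' = x^10 ⇒ x^4 y = x^11/(11) + C.
Solve for y: y = (1/11)x^7 + C/x^4.


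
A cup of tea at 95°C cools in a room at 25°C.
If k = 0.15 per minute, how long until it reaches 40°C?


From T(t) = T_a + (T₀ - T_a)e^(-kt), set T(t) = 40:
(40 - 25) / (95 - 25) = e^(-0.15t), so t = -ln(0.214)/0.15 ≈ 10.3 minutes.


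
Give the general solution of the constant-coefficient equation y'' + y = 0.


Characteristic equation: r² + 1 = 0.
Discriminant is negative; roots r = 0 ± 1i (complex conjugate pair).
General solution uses e^(α x)(C₁ cos(β x) + C₂ sin(β x)): y = C₁cos(x) + C₂sin(x).


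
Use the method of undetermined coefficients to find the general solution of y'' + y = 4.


Homogeneous part: r² + 1 = 0 ⇒ r = ±1i, so y_h = C₁cos(x) + C₂sin(x).
Try constant y_p = A; plug in: 1A = 4 ⇒ A = 4.
General solution: y = C₁cos(x) + C₂sin(x) + 4.


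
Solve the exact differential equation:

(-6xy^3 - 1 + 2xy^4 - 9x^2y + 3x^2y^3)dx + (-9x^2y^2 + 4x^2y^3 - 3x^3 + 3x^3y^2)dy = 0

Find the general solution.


Check exactness: ∂M/∂y = -18xy^2 + 8xy^3 - 9x^2 + 9x^2y^2 and ∂N/∂x = -18xy^2 + 8xy^3 - 9x^2 + 9x^2y^2; equal, so the equation is exact.
Integrate M with respect to x (treating y as constant): ∫M dx = -3x^2y^3 - x + x^2y^4 - 3x^3y + x^3y^3 + h(y).
Differentiate w.r.t. y and set equal to N: all terms match, so h'(y) = 0 and h is a constant absorbed into C.
General solution: -3x^2y^3 - x + x^2y^4 - 3x^3y + x^3y^3 = C.


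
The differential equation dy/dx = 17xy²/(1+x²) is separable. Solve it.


Separate: dy/y² = 17x/(1+x²) dx.
Integrate LHS: ∫ dy/y² = -1/y.
Integrate RHS via u = 1+x²: (17/2)ln(1+x²) + C.
Result: -1/y = (17/2)ln(1+x²) + C.


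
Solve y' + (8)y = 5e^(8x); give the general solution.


P(x) = 8 ⇒ μ = e^(8x).
(μ y)' = 5e^(16x) ⇒ μ y = (5/16)e^(16x) + C.
Divide by μ: y = (5/16)e^(8x) + Ce^(-8x).


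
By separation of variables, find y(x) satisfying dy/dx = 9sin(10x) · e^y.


Separate: e^(-y) dy = 9sin(10x) dx.
Integrate: -e^(-y) = -(9/10)cos(10x) + C₀.
Rearrange: e^(-y) = (9/10)cos(10x) + C.


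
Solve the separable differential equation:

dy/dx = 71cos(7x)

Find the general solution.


g(y) = 1, so integrate directly: y = ∫ 71cos(7x) dx = (71/7)sin(7x) + C.


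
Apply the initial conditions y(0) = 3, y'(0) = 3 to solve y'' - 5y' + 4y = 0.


Characteristic roots of r² - 5r + 4 = 0 are 1, 4.
General solution y = c₁ e^(x) + c₂ e^(4x).
Apply y(0) = 3: c₁ + c₂ = 3. Apply y'(0) = 3: 1 c₁ + 4 c₂ = 3.
Solve: c₁ = 3, c₂ = 0.
Particular solution: y = 3e^(x) + 0e^(4x).


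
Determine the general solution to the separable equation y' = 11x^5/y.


Separate variables: y dy = 11x^5 dx.
Integrate both sides: y²/2 = (11/6)x^6 + C₀.
Multiply by 2: y² = (11/3)x^6 + C.


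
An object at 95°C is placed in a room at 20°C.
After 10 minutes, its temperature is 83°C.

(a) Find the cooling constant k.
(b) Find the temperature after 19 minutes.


Newton's law: T(t) = T_a + (T₀ - T_a)e^(-kt).
(a) Use T(10) = 83: (83 - 20)/(95 - 20) = e^(-k·10), so k = -ln(0.840)/10 ≈ 0.0174.
(b) Apply k to t = 19: T(19) = 20 + (75)e^(-0.331) ≈ 73.9°C.


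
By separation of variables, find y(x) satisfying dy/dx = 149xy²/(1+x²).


Separate: dy/y² = 149x/(1+x²) dx.
Integrate LHS: ∫ dy/y² = -1/y.
Integrate RHS via u = 1+x²: (149/2)ln(1+x²) + C.
Result: -1/y = (149/2)ln(1+x²) + C.


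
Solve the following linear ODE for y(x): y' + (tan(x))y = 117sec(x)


P(x) = tan(x) ⇒ μ = e^(∫tan(x)dx) = sec(x).
(sec(x) y)' = 117sec²(x) ⇒ sec(x) y = 117tan(x) + C.
Multiply by cos(x): y = 117sin(x) + C·cos(x).


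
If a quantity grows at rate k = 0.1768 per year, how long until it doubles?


Exponential growth: P(t) = P₀ e^(0.1768t). Set P(t)/P₀ = 2: e^(0.1768t) = 2.
Solve: t = ln(2)/0.1768 ≈ 3.92 years.


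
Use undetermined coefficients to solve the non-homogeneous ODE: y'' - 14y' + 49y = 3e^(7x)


Characteristic polynomial (r - 7)² = 0; repeated root r = 7.
y_h = (C₁ + C₂x)e^(7x). Forcing matches the repeated root (resonance), so try y_p = Ax² e^(7x).
Substitute and solve for A: 2A = 3, so A = 3/2.
General solution: y = (C₁ + C₂x + (3/2)x²)e^(7x).


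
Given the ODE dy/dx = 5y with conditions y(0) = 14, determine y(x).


General solution of y' = 5y is y = Ce^(5x).
Apply y(0) = 14: C = 14.
Particular solution: y = 14e^(5x).


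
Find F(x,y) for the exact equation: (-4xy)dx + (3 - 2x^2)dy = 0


Check exactness: ∂M/∂y = -4x and ∂N/∂x = -4x; equal, so the equation is exact.
Integrate M with respect to x (treating y as constant): ∫M dx = -2x^2y + h(y).
Differentiate w.r.t. y and set equal to N: the x-dependent terms already match, leaving h'(y) = 3. Integrate: h(y) = 3y.
So F(x,y) = 3y - 2x^2y.
General solution: 3y - 2x^2y = C.


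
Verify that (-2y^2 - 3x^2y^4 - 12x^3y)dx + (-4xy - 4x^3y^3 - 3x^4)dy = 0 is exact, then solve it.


Check exactness: ∂M/∂y = -4y - 12x^2y^3 - 12x^3 and ∂N/∂x = -4y - 12x^2y^3 - 12x^3; equal, so the equation is exact.
Integrate M with respect to x (treating y as constant): ∫M dx = -2xy^2 - x^3y^4 - 3x^4y + h(y).
Differentiate w.r.t. y and set equal to N: all terms match, so h'(y) = 0 and h is a constant absorbed into C.
General solution: -2xy^2 - x^3y^4 - 3x^4y = C.


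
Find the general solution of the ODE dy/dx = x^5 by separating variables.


Integrate both sides with respect to x: y = ∫ x^5 dx = (1/6)x^6 + C.


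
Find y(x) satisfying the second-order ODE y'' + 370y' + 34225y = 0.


Characteristic equation: r² + 370r + 34225 = 0, i.e. (r + 185)² = 0.
Repeated root r = -185; include an x factor for the second linearly independent solution.
General solution: y = (C₁ + C₂x)e^(-185x).


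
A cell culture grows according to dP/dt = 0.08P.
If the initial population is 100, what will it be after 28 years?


The ODE dP/dt = 0.08P has solution P(t) = P(0)e^(0.08t).
Substitute P(0) = 100 and t = 28: P(28) = 100 e^(2.24) ≈ 939.


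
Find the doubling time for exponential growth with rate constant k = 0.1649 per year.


Exponential growth: P(t) = P₀ e^(0.1649t). Set P(t)/P₀ = 2: e^(0.1649t) = 2.
Solve: t = ln(2)/0.1649 ≈ 4.20 years.


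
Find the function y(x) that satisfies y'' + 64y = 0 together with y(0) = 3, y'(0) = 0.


Characteristic roots of r² + 64 = 0 are ±8i, so y = C₁cos(8x) + C₂sin(8x).
Apply y(0) = 3: C₁ = 3. Differentiate and apply y'(0) = 0: 8·C₂ = 0, so C₂ = 0.
Particular solution: y = 3cos(8x).


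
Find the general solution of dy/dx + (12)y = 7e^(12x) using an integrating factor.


P(x) = 12 ⇒ μ = e^(12x).
(μ y)' = 7e^(24x) ⇒ μ y = (7/24)e^(24x) + C.
Divide by μ: y = (7/24)e^(12x) + Ce^(-12x).


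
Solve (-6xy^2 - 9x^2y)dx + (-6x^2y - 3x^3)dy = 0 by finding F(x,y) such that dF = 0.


Check exactness: ∂M/∂y = -12xy - 9x^2 and ∂N/∂x = -12xy - 9x^2; equal, so the equation is exact.
Integrate M with respect to x (treating y as constant): ∫M dx = -3x^2y^2 - 3x^3y + h(y).
Differentiate w.r.t. y and set equal to N: all terms match, so h'(y) = 0 and h is a constant absorbed into C.
General solution: -3x^2y^2 - 3x^3y = C.


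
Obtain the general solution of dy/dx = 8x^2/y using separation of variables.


Separate variables: y dy = 8x^2 dx.
Integrate both sides: y²/2 = (8/3)x^3 + C₀.
Multiply by 2: y² = (16/3)x^3 + C.


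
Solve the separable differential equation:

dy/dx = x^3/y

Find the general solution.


Separate variables: y dy = x^3 dx.
Integrate both sides: y²/2 = (1/4)x^4 + C₀.
Multiply by 2: y² = (1/2)x^4 + C.


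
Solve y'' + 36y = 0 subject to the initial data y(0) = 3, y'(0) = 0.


Characteristic roots of r² + 36 = 0 are ±6i, so y = C₁cos(6x) + C₂sin(6x).
Apply y(0) = 3: C₁ = 3. Differentiate and apply y'(0) = 0: 6·C₂ = 0, so C₂ = 0.
Particular solution: y = 3cos(6x).


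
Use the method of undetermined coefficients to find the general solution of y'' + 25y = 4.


Homogeneous part: r² + 25 = 0 ⇒ r = ±5i, so y_h = C₁cos(5x) + C₂sin(5x).
Try constant y_p = A; plug in: 25A = 4 ⇒ A = 4/25.
General solution: y = C₁cos(5x) + C₂sin(5x) + 4/25.


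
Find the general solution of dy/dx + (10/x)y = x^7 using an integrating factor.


P(x) = 10/x ⇒ μ = x^10.
(x^10 y)' = x^10·x^7 = x^17.
Integrate: x^10 y = x^18/(18) + C.
Solve for y: y = (1/18)x^8 + C/x^10.


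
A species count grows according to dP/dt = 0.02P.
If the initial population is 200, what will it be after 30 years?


The ODE dP/dt = 0.02P has solution P(t) = P(0)e^(0.02t).
Substitute P(0) = 200 and t = 30: P(30) = 200 e^(0.60) ≈ 364.


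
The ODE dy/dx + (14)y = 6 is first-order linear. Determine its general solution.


P(x) = 14, Q(x) = 6; integrating factor μ = e^(14x).
(μ y)' = 6e^(14x) ⇒ μ y = (3/7)e^(14x) + C.
Divide by μ: y = 3/7 + Ce^(-14x).


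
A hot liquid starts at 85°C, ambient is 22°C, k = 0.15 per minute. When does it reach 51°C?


From T(t) = T_a + (T₀ - T_a)e^(-kt), set T(t) = 51:
(51 - 22) / (85 - 22) = e^(-0.15t), so t = -ln(0.460)/0.15 ≈ 5.2 minutes.


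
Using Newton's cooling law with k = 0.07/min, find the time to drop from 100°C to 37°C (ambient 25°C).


From T(t) = T_a + (T₀ - T_a)e^(-kt), set T(t) = 37:
(37 - 25) / (100 - 25) = e^(-0.07t), so t = -ln(0.160)/0.07 ≈ 26.2 minutes.


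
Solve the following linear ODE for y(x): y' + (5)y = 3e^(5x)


P(x) = 5 ⇒ μ = e^(5x).
(μ y)' = 3e^(10x) ⇒ μ y = (3/10)e^(10x) + C.
Divide by μ: y = (3/10)e^(5x) + Ce^(-5x).


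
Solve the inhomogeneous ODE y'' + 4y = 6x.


Homogeneous: r² + 4 = 0 ⇒ r = ±2i, y_h = C₁cos(2x) + C₂sin(2x).
Polynomial forcing; try y_p = Ax + B. Then y_p'' + 4 y_p = 4(Ax + B) = 6x, so B = 0 and A = 3/2.
General solution: y = C₁cos(2x) + C₂sin(2x) + (3/2)x.


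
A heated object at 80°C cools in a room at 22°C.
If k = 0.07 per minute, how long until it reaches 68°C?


From T(t) = T_a + (T₀ - T_a)e^(-kt), set T(t) = 68:
(68 - 22) / (80 - 22) = e^(-0.07t), so t = -ln(0.793)/0.07 ≈ 3.3 minutes.


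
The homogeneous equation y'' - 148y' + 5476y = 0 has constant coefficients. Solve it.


Characteristic equation: r² - 148r + 5476 = 0, i.e. (r - 74)² = 0.
Repeated root r = 74; include an x factor for the second linearly independent solution.
General solution: y = (C₁ + C₂x)e^(74x).


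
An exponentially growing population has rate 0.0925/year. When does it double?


Exponential growth: P(t) = P₀ e^(0.0925t). Set P(t)/P₀ = 2: e^(0.0925t) = 2.
Solve: t = ln(2)/0.0925 ≈ 7.49 years.


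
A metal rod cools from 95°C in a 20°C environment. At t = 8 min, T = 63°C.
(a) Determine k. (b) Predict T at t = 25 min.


Newton's law: T(t) = T_a + (T₀ - T_a)e^(-kt).
(a) Use T(8) = 63: (63 - 20)/(95 - 20) = e^(-k·8), so k = -ln(0.573)/8 ≈ 0.0695.
(b) Apply k to t = 25: T(25) = 20 + (75)e^(-1.738) ≈ 33.2°C.


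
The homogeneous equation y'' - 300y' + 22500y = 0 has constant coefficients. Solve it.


Characteristic equation: r² - 300r + 22500 = 0, i.e. (r - 150)² = 0.
Repeated root r = 150; include an x factor for the second linearly independent solution.
General solution: y = (C₁ + C₂x)e^(150x).


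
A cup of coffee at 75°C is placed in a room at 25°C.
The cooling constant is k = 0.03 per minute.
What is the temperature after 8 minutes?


Newton's law: dT/dt = -k(T - T_a) has solution T(t) = T_a + (T₀ - T_a)e^(-kt).
Plug in T_a = 25, T₀ = 75, k = 0.03, t = 8: T(8) = 25 + (50)e^(-0.24) ≈ 64.3°C.


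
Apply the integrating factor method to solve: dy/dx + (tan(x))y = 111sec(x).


P(x) = tan(x) ⇒ μ = e^(∫tan(x)dx) = sec(x).
(sec(x) y)' = 111sec²(x) ⇒ sec(x) y = 111tan(x) + C.
Multiply by cos(x): y = 111sin(x) + C·cos(x).


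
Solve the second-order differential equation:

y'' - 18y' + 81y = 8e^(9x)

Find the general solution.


Characteristic polynomial (r - 9)² = 0; repeated root r = 9.
y_h = (C₁ + C₂x)e^(9x). Forcing matches the repeated root (resonance), so try y_p = Ax² e^(9x).
Substitute and solve for A: 2A = 8, so A = 4.
General solution: y = (C₁ + C₂x + 4x²)e^(9x).


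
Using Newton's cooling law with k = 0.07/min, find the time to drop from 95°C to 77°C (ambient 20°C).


From T(t) = T_a + (T₀ - T_a)e^(-kt), set T(t) = 77:
(77 - 20) / (95 - 20) = e^(-0.07t), so t = -ln(0.760)/0.07 ≈ 3.9 minutes.


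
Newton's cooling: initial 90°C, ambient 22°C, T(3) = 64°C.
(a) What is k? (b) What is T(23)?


Newton's law: T(t) = T_a + (T₀ - T_a)e^(-kt).
(a) Use T(3) = 64: (64 - 22)/(90 - 22) = e^(-k·3), so k = -ln(0.618)/3 ≈ 0.1606.
(b) Apply k to t = 23: T(23) = 22 + (68)e^(-3.694) ≈ 23.7°C.


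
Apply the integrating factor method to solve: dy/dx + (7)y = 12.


P(x) = 7, Q(x) = 12; integrating factor μ = e^(7x).
(μ y)' = 12e^(7x) ⇒ μ y = (12/7)e^(7x) + C.
Divide by μ: y = 12/7 + Ce^(-7x).


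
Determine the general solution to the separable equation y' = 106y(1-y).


Separate: dy/[y(1-y)] = 106 dx.
Partial fractions: 1/[y(1-y)] = 1/y + 1/(1-y).
Integrate: ln|y/(1-y)| = 106x + C₀.
Solve for y: y = 1/(1 + Ce^(-106x)).


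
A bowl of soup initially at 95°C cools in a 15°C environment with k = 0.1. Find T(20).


Newton's law: dT/dt = -k(T - T_a) has solution T(t) = T_a + (T₀ - T_a)e^(-kt).
Plug in T_a = 15, T₀ = 95, k = 0.1, t = 20: T(20) = 15 + (80)e^(-2.00) ≈ 25.8°C.


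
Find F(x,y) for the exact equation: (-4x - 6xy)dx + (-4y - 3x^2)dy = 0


Check exactness: ∂M/∂y = -6x and ∂N/∂x = -6x; equal, so the equation is exact.
Integrate M with respect to x (treating y as constant): ∫M dx = -2x^2 - 3x^2y + h(y).
Differentiate w.r.t. y and set equal to N: the x-dependent terms already match, leaving h'(y) = -4y. Integrate: h(y) = -2y^2.
So F(x,y) = -2y^2 - 2x^2 - 3x^2y.
General solution: -2y^2 - 2x^2 - 3x^2y = C.


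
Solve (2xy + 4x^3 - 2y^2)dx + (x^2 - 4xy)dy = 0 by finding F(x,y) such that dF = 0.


Check exactness: ∂M/∂y = 2x - 4y and ∂N/∂x = 2x - 4y; equal, so the equation is exact.
Integrate M with respect to x (treating y as constant): ∫M dx = x^2y + x^4 - 2xy^2 + h(y).
Differentiate w.r.t. y and set equal to N: all terms match, so h'(y) = 0 and h is a constant absorbed into C.
General solution: x^2y + x^4 - 2xy^2 = C.


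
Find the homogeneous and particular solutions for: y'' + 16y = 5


Homogeneous part: r² + 16 = 0 ⇒ r = ±4i, so y_h = C₁cos(4x) + C₂sin(4x).
Try constant y_p = A; plug in: 16A = 5 ⇒ A = 5/16.
General solution: y = C₁cos(4x) + C₂sin(4x) + 5/16.


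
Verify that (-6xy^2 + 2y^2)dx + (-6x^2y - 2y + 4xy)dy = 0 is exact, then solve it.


Check exactness: ∂M/∂y = -12xy + 4y and ∂N/∂x = -12xy + 4y; equal, so the equation is exact.
Integrate M with respect to x (treating y as constant): ∫M dx = -3x^2y^2 + 2xy^2 + h(y).
Differentiate w.r.t. y and set equal to N: the x-dependent terms already match, leaving h'(y) = -2y. Integrate: h(y) = -y^2.
So F(x,y) = -3x^2y^2 - y^2 + 2xy^2.
General solution: -3x^2y^2 - y^2 + 2xy^2 = C.


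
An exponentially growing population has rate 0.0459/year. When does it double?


Exponential growth: P(t) = P₀ e^(0.0459t). Set P(t)/P₀ = 2: e^(0.0459t) = 2.
Solve: t = ln(2)/0.0459 ≈ 15.10 years.


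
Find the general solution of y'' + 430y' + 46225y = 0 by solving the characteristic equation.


Characteristic equation: r² + 430r + 46225 = 0, i.e. (r + 215)² = 0.
Repeated root r = -215; include an x factor for the second linearly independent solution.
General solution: y = (C₁ + C₂x)e^(-215x).


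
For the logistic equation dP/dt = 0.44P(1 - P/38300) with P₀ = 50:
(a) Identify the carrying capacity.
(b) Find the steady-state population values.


Logistic ODE dP/dt = 0.44P(1 - P/38300) has equilibria where dP/dt = 0, i.e. P = 0 or P = 38300.
The coefficient (1 - P/K) = 0 when P = K, identifying K = 38300 as the carrying capacity.
(a) K = 38300; (b) equilibria P = 0 and P = 38300.


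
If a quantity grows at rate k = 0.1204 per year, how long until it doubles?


Exponential growth: P(t) = P₀ e^(0.1204t). Set P(t)/P₀ = 2: e^(0.1204t) = 2.
Solve: t = ln(2)/0.1204 ≈ 5.76 years.


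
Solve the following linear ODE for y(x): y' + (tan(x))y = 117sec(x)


P(x) = tan(x) ⇒ μ = e^(∫tan(x)dx) = sec(x).
(sec(x) y)' = 117sec²(x) ⇒ sec(x) y = 117tan(x) + C.
Multiply by cos(x): y = 117sin(x) + C·cos(x).


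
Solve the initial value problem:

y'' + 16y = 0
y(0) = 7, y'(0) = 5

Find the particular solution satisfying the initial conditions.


Characteristic roots of r² + 16 = 0 are ±4i, so y = C₁cos(4x) + C₂sin(4x).
Apply y(0) = 7: C₁ = 7. Differentiate and apply y'(0) = 5: 4·C₂ = 5, so C₂ = 5/4.
Particular solution: y = 7cos(4x) + (5/4)sin(4x).


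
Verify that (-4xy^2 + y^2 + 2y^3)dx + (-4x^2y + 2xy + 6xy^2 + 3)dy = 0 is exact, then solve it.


Check exactness: ∂M/∂y = -8xy + 2y + 6y^2 and ∂N/∂x = -8xy + 2y + 6y^2; equal, so the equation is exact.
Integrate M with respect to x (treating y as constant): ∫M dx = -2x^2y^2 + xy^2 + 2xy^3 + h(y).
Differentiate w.r.t. y and set equal to N: the x-dependent terms already match, leaving h'(y) = 3. Integrate: h(y) = 3y.
So F(x,y) = -2x^2y^2 + xy^2 + 2xy^3 + 3y.
General solution: -2x^2y^2 + xy^2 + 2xy^3 + 3y = C.


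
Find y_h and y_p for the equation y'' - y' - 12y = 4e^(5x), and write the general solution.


Characteristic roots of r² - r - 12 = 0 are 4, -3.
y_h = C₁e^(4x) + C₂e^(-3x).
Forcing exponent 5 is not a characteristic root; try y_p = Ae^(5x).
Substitute: A·(25 + (-1)·5 + (-12)) = A·8 = 4, so A = 1/2.
General solution: y = C₁e^(4x) + C₂e^(-3x) + (1/2)e^(5x).


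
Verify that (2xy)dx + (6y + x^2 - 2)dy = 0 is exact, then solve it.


Check exactness: ∂M/∂y = 2x and ∂N/∂x = 2x; equal, so the equation is exact.
Integrate M with respect to x (treating y as constant): ∫M dx = x^2y + h(y).
Differentiate w.r.t. y and set equal to N: the x-dependent terms already match, leaving h'(y) = 6y - 2. Integrate: h(y) = 3y^2 - 2y.
So F(x,y) = 3y^2 + x^2y - 2y.
General solution: 3y^2 + x^2y - 2y = C.


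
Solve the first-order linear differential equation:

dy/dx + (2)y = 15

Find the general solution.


P(x) = 2, Q(x) = 15; integrating factor μ = e^(2x).
(μ y)' = 15e^(2x) ⇒ μ y = (15/2)e^(2x) + C.
Divide by μ: y = 15/2 + Ce^(-2x).


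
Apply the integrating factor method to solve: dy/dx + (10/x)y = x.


P(x) = 10/x ⇒ μ = x^10.
(x^10 y)' = x^11 ⇒ x^10 y = x^12/(12) + C.
Solve for y: y = (1/12)x^2 + C/x^10.


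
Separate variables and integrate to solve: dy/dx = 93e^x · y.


Separate variables: dy/y = 93e^x dx.
Integrate: ln|y| = 93e^x + C₀.
Exponentiate: y = Ce^(93e^x).


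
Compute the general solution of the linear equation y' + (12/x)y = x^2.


P(x) = 12/x ⇒ μ = x^12.
(x^12 y)' = x^14 ⇒ x^12 y = x^15/(15) + C.
Solve for y: y = (1/15)x^3 + C/x^12.


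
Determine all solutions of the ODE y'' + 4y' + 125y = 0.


Characteristic equation: r² + 4r + 125 = 0.
Discriminant is negative; roots r = -2 ± 11i (complex conjugate pair).
General solution uses e^(α x)(C₁ cos(β x) + C₂ sin(β x)): y = e^(-2x)(C₁cos(11x) + C₂sin(11x)).


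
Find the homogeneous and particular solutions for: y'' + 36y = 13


Homogeneous part: r² + 36 = 0 ⇒ r = ±6i, so y_h = C₁cos(6x) + C₂sin(6x).
Try constant y_p = A; plug in: 36A = 13 ⇒ A = 13/36.
General solution: y = C₁cos(6x) + C₂sin(6x) + 13/36.


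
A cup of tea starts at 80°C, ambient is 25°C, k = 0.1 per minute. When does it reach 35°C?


From T(t) = T_a + (T₀ - T_a)e^(-kt), set T(t) = 35:
(35 - 25) / (80 - 25) = e^(-0.1t), so t = -ln(0.182)/0.1 ≈ 17.0 minutes.


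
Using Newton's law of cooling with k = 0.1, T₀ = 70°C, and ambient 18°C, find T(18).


Newton's law: dT/dt = -k(T - T_a) has solution T(t) = T_a + (T₀ - T_a)e^(-kt).
Plug in T_a = 18, T₀ = 70, k = 0.1, t = 18: T(18) = 18 + (52)e^(-1.80) ≈ 26.6°C.


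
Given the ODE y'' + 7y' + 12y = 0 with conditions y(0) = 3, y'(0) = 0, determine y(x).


Characteristic roots of r² + 7r + 12 = 0 are -3, -4.
General solution y = c₁ e^(-3x) + c₂ e^(-4x).
Apply y(0) = 3: c₁ + c₂ = 3. Apply y'(0) = 0: -3 c₁ - 4 c₂ = 0.
Solve: c₁ = 12, c₂ = -9.
Particular solution: y = 12e^(-3x) - 9e^(-4x).


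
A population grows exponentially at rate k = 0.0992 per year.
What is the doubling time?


Exponential growth: P(t) = P₀ e^(0.0992t). Set P(t)/P₀ = 2: e^(0.0992t) = 2.
Solve: t = ln(2)/0.0992 ≈ 6.99 years.


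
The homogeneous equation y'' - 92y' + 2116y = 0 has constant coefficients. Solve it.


Characteristic equation: r² - 92r + 2116 = 0, i.e. (r - 46)² = 0.
Repeated root r = 46; include an x factor for the second linearly independent solution.
General solution: y = (C₁ + C₂x)e^(46x).


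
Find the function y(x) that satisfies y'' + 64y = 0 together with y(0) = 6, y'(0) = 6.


Characteristic roots of r² + 64 = 0 are ±8i, so y = C₁cos(8x) + C₂sin(8x).
Apply y(0) = 6: C₁ = 6. Differentiate and apply y'(0) = 6: 8·C₂ = 6, so C₂ = 3/4.
Particular solution: y = 6cos(8x) + (3/4)sin(8x).


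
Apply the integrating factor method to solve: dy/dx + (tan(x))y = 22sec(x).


P(x) = tan(x) ⇒ μ = e^(∫tan(x)dx) = sec(x).
(sec(x) y)' = 22sec²(x) ⇒ sec(x) y = 22tan(x) + C.
Multiply by cos(x): y = 22sin(x) + C·cos(x).
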